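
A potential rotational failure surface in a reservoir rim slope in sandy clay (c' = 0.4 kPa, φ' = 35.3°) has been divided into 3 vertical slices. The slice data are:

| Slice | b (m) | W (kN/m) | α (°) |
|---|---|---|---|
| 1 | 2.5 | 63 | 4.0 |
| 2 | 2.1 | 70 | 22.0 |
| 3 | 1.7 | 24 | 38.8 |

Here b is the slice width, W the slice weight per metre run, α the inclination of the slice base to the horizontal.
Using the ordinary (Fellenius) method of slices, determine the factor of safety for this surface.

FS = 2.33

Ordinary method of slices: FS = Σ[c'·Δl_i + (W_i cosα_i)·tanφ'] / Σ W_i sinα_i, with Δl_i = b_i / cosα_i.
Slice 1: Δl = 2.5/cos4.0° = 2.506 m; N'_1 = 63·cos4.0° = 62.8; c'Δl = 1.00; W sinα = 4.4
Slice 2: Δl = 2.1/cos22.0° = 2.265 m; N'_2 = 70·cos22.0° = 64.9; c'Δl = 0.91; W sinα = 26.2
Slice 3: Δl = 1.7/cos38.8° = 2.181 m; N'_3 = 24·cos38.8° = 18.7; c'Δl = 0.87; W sinα = 15.0
Σc'Δl = 2.8 kN/m; ΣN' = 146.5 kN/m; ΣW sinα = 45.7 kN/m
Resisting = 2.8 + 146.5·tan35.3° = 2.8 + 103.7 = 106.5 kN/m
FS = 106.5 / 45.7 = 2.332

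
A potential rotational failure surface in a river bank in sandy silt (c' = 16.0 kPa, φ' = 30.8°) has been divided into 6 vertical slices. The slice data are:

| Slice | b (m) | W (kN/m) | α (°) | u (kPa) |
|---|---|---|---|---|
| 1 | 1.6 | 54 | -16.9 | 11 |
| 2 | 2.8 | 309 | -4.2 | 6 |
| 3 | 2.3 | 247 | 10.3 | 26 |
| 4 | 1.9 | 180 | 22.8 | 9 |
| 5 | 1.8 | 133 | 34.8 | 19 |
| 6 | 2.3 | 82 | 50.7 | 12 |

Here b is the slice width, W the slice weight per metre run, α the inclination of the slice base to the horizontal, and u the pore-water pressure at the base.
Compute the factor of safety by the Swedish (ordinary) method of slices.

FS = 3.12

Ordinary method of slices: FS = Σ[c'·Δl_i + (W_i cosα_i − u_i·Δl_i)·tanφ'] / Σ W_i sinα_i, with Δl_i = b_i / cosα_i.
Slice 1: Δl = 1.6/cos(-16.9°) = 1.672 m; N'_1 = 54·cos(-16.9°) − 11·1.672 = 33.3; c'Δl = 26.76; W sinα = -15.7
Slice 2: Δl = 2.8/cos(-4.2°) = 2.808 m; N'_2 = 309·cos(-4.2°) − 6·2.808 = 291.3; c'Δl = 44.92; W sinα = -22.6
Slice 3: Δl = 2.3/cos10.3° = 2.338 m; N'_3 = 247·cos10.3° − 26·2.338 = 182.2; c'Δl = 37.40; W sinα = 44.2
Slice 4: Δl = 1.9/cos22.8° = 2.061 m; N'_4 = 180·cos22.8° − 9·2.061 = 147.4; c'Δl = 32.98; W sinα = 69.8
Slice 5: Δl = 1.8/cos34.8° = 2.192 m; N'_5 = 133·cos34.8° − 19·2.192 = 67.6; c'Δl = 35.07; W sinα = 75.9
Slice 6: Δl = 2.3/cos50.7° = 3.631 m; N'_6 = 82·cos50.7° − 12·3.631 = 8.4; c'Δl = 58.10; W sinα = 63.5
Σc'Δl = 235.2 kN/m; ΣN' = 730.2 kN/m; ΣW sinα = 214.9 kN/m
Resisting = 235.2 + 730.2·tan30.8° = 235.2 + 435.3 = 670.5 kN/m
FS = 670.5 / 214.9 = 3.119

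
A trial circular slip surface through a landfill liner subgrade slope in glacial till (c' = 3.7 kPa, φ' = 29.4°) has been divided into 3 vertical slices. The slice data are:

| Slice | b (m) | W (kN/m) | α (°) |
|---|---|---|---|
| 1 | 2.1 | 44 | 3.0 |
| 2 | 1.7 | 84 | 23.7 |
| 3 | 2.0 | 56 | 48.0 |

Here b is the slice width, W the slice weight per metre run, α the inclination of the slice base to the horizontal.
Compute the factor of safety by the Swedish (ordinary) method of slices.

Ordinary method of slices: FS = Σ[c'·Δl_i + (W_i cosα_i)·tanφ'] / Σ W_i sinα_i, with Δl_i = b_i / cosα_i.
Slice 1: Δl = 2.1/cos3.0° = 2.103 m; N'_1 = 44·cos3.0° = 43.9; c'Δl = 7.78; W sinα = 2.3
Slice 2: Δl = 1.7/cos23.7° = 1.857 m; N'_2 = 84·cos23.7° = 76.9; c'Δl = 6.87; W sinα = 33.8
Slice 3: Δl = 2.0/cos48.0° = 2.989 m; N'_3 = 56·cos48.0° = 37.5; c'Δl = 11.06; W sinα = 41.6
Σc'Δl = 25.7 kN/m; ΣN' = 158.3 kN/m; ΣW sinα = 77.7 kN/m
Resisting = 25.7 + 158.3·tan29.4° = 25.7 + 89.2 = 114.9 kN/m
FS = 114.9 / 77.7 = 1.479

FS = 1.48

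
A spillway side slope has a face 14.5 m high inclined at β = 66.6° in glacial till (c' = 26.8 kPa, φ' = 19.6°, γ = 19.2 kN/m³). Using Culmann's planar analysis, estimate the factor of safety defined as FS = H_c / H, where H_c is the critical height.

H_c = (4c'/γ) · sinβ cosφ' / [1 − cos(β − φ')]
    = (4·26.8/19.2) · sin66.6°·cos19.6° / [1 − cos47.0°]
    = 5.583 · 0.8646 / 0.3180 = 15.18 m
FS = H_c / H = 15.18 / 14.5 = 1.047

FS = 1.05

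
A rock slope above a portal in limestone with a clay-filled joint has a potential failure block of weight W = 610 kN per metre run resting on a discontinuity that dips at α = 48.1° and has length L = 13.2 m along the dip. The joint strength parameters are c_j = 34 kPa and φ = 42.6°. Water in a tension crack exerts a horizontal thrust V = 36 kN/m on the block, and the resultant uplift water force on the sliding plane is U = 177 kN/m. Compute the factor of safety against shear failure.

FS = 1.33

Resolving the block weight along and normal to the plane and applying the Mohr–Coulomb strength on the joint:
N' = W cosα − U − V sinα = 610·cos48.1° − 177 − 36·sin48.1° = 203.6 kN/m
Driving force T = W sinα + V cosα = 610·sin48.1° + 36·cos48.1° = 478.1 kN/m
Resisting force R = c_j·L + N'·tanφ = 34·13.2 + 203.6·tan42.6° = 448.8 + 187.2 = 636.0 kN/m
FS = R / T = 636.0 / 478.1 = 1.330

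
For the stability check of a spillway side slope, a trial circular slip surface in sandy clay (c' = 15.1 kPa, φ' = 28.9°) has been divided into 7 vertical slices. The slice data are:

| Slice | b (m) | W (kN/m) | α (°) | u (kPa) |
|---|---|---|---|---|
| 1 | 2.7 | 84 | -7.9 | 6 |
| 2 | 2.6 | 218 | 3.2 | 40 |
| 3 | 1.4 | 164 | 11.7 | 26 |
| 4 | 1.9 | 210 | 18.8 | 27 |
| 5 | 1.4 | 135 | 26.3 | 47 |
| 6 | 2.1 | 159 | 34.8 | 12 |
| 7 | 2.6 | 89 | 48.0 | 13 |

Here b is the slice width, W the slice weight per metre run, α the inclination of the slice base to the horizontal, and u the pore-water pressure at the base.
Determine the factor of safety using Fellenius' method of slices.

Ordinary method of slices: FS = Σ[c'·Δl_i + (W_i cosα_i − u_i·Δl_i)·tanφ'] / Σ W_i sinα_i, with Δl_i = b_i / cosα_i.
Slice 1: Δl = 2.7/cos(-7.9°) = 2.726 m; N'_1 = 84·cos(-7.9°) − 6·2.726 = 66.8; c'Δl = 41.16; W sinα = -11.5
Slice 2: Δl = 2.6/cos3.2° = 2.604 m; N'_2 = 218·cos3.2° − 40·2.604 = 113.5; c'Δl = 39.32; W sinα = 12.2
Slice 3: Δl = 1.4/cos11.7° = 1.430 m; N'_3 = 164·cos11.7° − 26·1.430 = 123.4; c'Δl = 21.59; W sinα = 33.3
Slice 4: Δl = 1.9/cos18.8° = 2.007 m; N'_4 = 210·cos18.8° − 27·2.007 = 144.6; c'Δl = 30.31; W sinα = 67.7
Slice 5: Δl = 1.4/cos26.3° = 1.562 m; N'_5 = 135·cos26.3° − 47·1.562 = 47.6; c'Δl = 23.58; W sinα = 59.8
Slice 6: Δl = 2.1/cos34.8° = 2.557 m; N'_6 = 159·cos34.8° − 12·2.557 = 99.9; c'Δl = 38.62; W sinα = 90.7
Slice 7: Δl = 2.6/cos48.0° = 3.886 m; N'_7 = 89·cos48.0° − 13·3.886 = 9.0; c'Δl = 58.67; W sinα = 66.1
Σc'Δl = 253.2 kN/m; ΣN' = 604.9 kN/m; ΣW sinα = 318.3 kN/m
Resisting = 253.2 + 604.9·tan28.9° = 253.2 + 333.9 = 587.2 kN/m
FS = 587.2 / 318.3 = 1.845

FS = 1.84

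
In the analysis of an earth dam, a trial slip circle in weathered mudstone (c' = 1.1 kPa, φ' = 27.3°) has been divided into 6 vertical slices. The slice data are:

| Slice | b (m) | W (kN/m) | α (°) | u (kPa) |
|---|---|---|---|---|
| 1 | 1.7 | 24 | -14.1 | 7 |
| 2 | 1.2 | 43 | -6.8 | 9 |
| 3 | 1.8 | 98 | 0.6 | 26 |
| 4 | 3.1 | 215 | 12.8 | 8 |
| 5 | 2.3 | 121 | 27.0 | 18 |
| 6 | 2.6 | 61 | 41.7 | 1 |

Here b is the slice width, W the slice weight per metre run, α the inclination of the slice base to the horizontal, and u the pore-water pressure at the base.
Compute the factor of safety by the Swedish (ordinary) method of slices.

FS = 1.59

Ordinary method of slices: FS = Σ[c'·Δl_i + (W_i cosα_i − u_i·Δl_i)·tanφ'] / Σ W_i sinα_i, with Δl_i = b_i / cosα_i.
Slice 1: Δl = 1.7/cos(-14.1°) = 1.753 m; N'_1 = 24·cos(-14.1°) − 7·1.753 = 11.0; c'Δl = 1.93; W sinα = -5.8
Slice 2: Δl = 1.2/cos(-6.8°) = 1.209 m; N'_2 = 43·cos(-6.8°) − 9·1.209 = 31.8; c'Δl = 1.33; W sinα = -5.1
Slice 3: Δl = 1.8/cos0.6° = 1.800 m; N'_3 = 98·cos0.6° − 26·1.800 = 51.2; c'Δl = 1.98; W sinα = 1.0
Slice 4: Δl = 3.1/cos12.8° = 3.179 m; N'_4 = 215·cos12.8° − 8·3.179 = 184.2; c'Δl = 3.50; W sinα = 47.6
Slice 5: Δl = 2.3/cos27.0° = 2.581 m; N'_5 = 121·cos27.0° − 18·2.581 = 61.3; c'Δl = 2.84; W sinα = 54.9
Slice 6: Δl = 2.6/cos41.7° = 3.482 m; N'_6 = 61·cos41.7° − 1·3.482 = 42.1; c'Δl = 3.83; W sinα = 40.6
Σc'Δl = 15.4 kN/m; ΣN' = 381.7 kN/m; ΣW sinα = 133.2 kN/m
Resisting = 15.4 + 381.7·tan27.3° = 15.4 + 197.0 = 212.4 kN/m
FS = 212.4 / 133.2 = 1.594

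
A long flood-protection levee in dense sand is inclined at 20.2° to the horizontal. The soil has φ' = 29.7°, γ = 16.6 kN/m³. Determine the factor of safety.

For a dry cohesionless infinite slope the factor of safety is FS = tanφ' / tanβ.
FS = tan29.7° / tan20.2° = 0.5704 / 0.3679 = 1.550

FS = 1.55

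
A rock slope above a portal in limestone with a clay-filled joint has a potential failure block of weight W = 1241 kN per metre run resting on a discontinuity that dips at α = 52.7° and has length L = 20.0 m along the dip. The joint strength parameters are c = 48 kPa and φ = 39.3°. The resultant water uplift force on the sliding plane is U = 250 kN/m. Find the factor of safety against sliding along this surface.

FS = 1.39

Resolving the block weight along and normal to the plane and applying the Mohr–Coulomb strength on the joint:
N' = W cosα − U = 1241·cos52.7° − 250 = 502.0 kN/m
Driving force T = W sinα = 1241·sin52.7° = 987.2 kN/m
Resisting force R = c·L + N'·tanφ = 48·20.0 + 502.0·tan39.3° = 960.0 + 410.9 = 1370.9 kN/m
FS = R / T = 1370.9 / 987.2 = 1.389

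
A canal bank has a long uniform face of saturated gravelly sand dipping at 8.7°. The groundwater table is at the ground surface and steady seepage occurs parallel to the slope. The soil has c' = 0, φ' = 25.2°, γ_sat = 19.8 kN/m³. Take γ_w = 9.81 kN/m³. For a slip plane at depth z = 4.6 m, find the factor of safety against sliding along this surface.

FS = 1.55

With seepage parallel to the slope and the water table at the surface, the effective normal stress on the slip plane uses the buoyant unit weight γ' = γ_sat − γ_w while the driving shear stress uses γ_sat:
FS = [c' + γ' z cos²β tanφ'] / [γ_sat z sinβ cosβ]
(For c' = 0 this reduces to FS = (γ'/γ_sat)·tanφ'/tanβ.)
γ' = 19.8 − 9.81 = 9.99 kN/m³
Numerator = 0.0 + 9.99·4.6·cos²8.7°·tan25.2° = 0.0 + 9.99·4.6·0.9771·0.4706 = 21.130 kPa
Denominator = 19.8·4.6·sin8.7°·cos8.7° = 19.8·4.6·0.1513·0.9885 = 13.618 kPa
FS = 21.130 / 13.618 = 1.552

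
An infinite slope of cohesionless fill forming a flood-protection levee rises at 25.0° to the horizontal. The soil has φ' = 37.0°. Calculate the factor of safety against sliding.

For a dry cohesionless infinite slope the factor of safety is FS = tanφ' / tanβ.
FS = tan37.0° / tan25.0° = 0.7536 / 0.4663 = 1.616

FS = 1.62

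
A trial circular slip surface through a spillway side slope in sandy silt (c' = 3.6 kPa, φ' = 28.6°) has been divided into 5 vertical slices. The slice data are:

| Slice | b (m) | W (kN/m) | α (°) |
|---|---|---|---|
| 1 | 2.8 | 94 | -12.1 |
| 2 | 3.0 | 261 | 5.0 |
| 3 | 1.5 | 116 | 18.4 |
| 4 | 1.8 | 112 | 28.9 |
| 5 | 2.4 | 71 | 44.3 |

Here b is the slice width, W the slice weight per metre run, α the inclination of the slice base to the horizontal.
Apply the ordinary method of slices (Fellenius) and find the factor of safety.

FS = 2.65

Ordinary method of slices: FS = Σ[c'·Δl_i + (W_i cosα_i)·tanφ'] / Σ W_i sinα_i, with Δl_i = b_i / cosα_i.
Slice 1: Δl = 2.8/cos(-12.1°) = 2.864 m; N'_1 = 94·cos(-12.1°) = 91.9; c'Δl = 10.31; W sinα = -19.7
Slice 2: Δl = 3.0/cos5.0° = 3.011 m; N'_2 = 261·cos5.0° = 260.0; c'Δl = 10.84; W sinα = 22.7
Slice 3: Δl = 1.5/cos18.4° = 1.581 m; N'_3 = 116·cos18.4° = 110.1; c'Δl = 5.69; W sinα = 36.6
Slice 4: Δl = 1.8/cos28.9° = 2.056 m; N'_4 = 112·cos28.9° = 98.1; c'Δl = 7.40; W sinα = 54.1
Slice 5: Δl = 2.4/cos44.3° = 3.353 m; N'_5 = 71·cos44.3° = 50.8; c'Δl = 12.07; W sinα = 49.6
Σc'Δl = 46.3 kN/m; ΣN' = 610.9 kN/m; ΣW sinα = 143.4 kN/m
Resisting = 46.3 + 610.9·tan28.6° = 46.3 + 333.0 = 379.4 kN/m
FS = 379.4 / 143.4 = 2.646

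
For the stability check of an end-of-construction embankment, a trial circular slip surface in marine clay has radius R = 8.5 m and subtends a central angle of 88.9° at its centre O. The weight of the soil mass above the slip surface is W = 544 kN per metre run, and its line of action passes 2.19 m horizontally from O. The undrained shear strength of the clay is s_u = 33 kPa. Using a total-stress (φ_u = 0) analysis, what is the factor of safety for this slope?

Taking moments about the centre O, the resisting moment is provided by the undrained shear strength acting along the arc:
Arc length L_a = R·θ = 8.5·(88.9°·π/180) = 8.5·1.5516 = 13.19 m
M_R = s_u·L_a·R = 33·13.19·8.5 = 3699.4 kN·m/m
M_D = W·d = 544·2.19 = 1191.4 kN·m/m
FS = M_R / M_D = 3699.4 / 1191.4 = 3.105

FS = 3.11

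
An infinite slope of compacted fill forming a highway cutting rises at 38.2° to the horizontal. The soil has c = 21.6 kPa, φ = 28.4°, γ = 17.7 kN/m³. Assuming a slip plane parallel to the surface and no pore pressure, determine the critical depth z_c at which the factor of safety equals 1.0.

Setting FS = 1.00 in FS = [c + γz cos²β tanφ] / [γz sinβ cosβ] and solving for z:
z = c / [γ cosβ (FS·sinβ − cosβ·tanφ)]
  = 21.6 / [17.7·cos38.2°·(1.00·sin38.2° − cos38.2°·tan28.4°)]
  = 21.6 / [17.7·0.7859·(1.00·0.6184 − 0.7859·0.5407)]
  = 21.6 / 2.6915 = 8.025 m

z_c = 8.03 m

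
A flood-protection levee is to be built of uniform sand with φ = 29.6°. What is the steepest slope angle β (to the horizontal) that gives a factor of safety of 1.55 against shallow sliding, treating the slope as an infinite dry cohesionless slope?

For an infinite dry cohesionless slope FS = tanφ/tanβ, so tanβ = tanφ / FS.
tanβ = tan29.6° / 1.55 = 0.5681 / 1.55 = 0.3665
β = arctan(0.3665) = 20.13°

β = 20.1°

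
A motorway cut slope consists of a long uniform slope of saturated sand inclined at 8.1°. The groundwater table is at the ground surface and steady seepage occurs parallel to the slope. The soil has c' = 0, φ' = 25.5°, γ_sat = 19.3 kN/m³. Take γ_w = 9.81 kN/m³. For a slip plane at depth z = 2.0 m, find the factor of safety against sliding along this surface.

With seepage parallel to the slope and the water table at the surface, the effective normal stress on the slip plane uses the buoyant unit weight γ' = γ_sat − γ_w while the driving shear stress uses γ_sat:
FS = [c' + γ' z cos²β tanφ'] / [γ_sat z sinβ cosβ]
(For c' = 0 this reduces to FS = (γ'/γ_sat)·tanφ'/tanβ.)
γ' = 19.3 − 9.81 = 9.49 kN/m³
Numerator = 0.0 + 9.49·2.0·cos²8.1°·tan25.5° = 0.0 + 9.49·2.0·0.9801·0.4770 = 8.873 kPa
Denominator = 19.3·2.0·sin8.1°·cos8.1° = 19.3·2.0·0.1409·0.9900 = 5.385 kPa
FS = 8.873 / 5.385 = 1.648

FS = 1.65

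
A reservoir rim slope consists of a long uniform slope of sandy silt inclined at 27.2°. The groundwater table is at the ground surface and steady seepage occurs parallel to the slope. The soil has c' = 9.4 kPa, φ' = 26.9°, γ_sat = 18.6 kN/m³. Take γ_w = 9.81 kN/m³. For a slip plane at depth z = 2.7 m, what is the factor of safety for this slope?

FS = 0.93

With seepage parallel to the slope and the water table at the surface, the effective normal stress on the slip plane uses the buoyant unit weight γ' = γ_sat − γ_w while the driving shear stress uses γ_sat:
FS = [c' + γ' z cos²β tanφ'] / [γ_sat z sinβ cosβ]
γ' = 18.6 − 9.81 = 8.79 kN/m³
Numerator = 9.4 + 8.79·2.7·cos²27.2°·tan26.9° = 9.4 + 8.79·2.7·0.7911·0.5073 = 18.925 kPa
Denominator = 18.6·2.7·sin27.2°·cos27.2° = 18.6·2.7·0.4571·0.8894 = 20.417 kPa
FS = 18.925 / 20.417 = 0.927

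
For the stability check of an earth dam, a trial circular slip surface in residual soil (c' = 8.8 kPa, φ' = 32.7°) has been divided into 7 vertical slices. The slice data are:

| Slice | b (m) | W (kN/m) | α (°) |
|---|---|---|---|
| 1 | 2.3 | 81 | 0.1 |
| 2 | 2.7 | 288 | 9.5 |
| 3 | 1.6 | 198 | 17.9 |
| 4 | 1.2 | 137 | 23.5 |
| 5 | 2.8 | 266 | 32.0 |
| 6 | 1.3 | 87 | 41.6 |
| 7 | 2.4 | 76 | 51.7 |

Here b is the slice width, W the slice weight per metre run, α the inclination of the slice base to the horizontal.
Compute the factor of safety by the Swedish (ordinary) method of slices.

FS = 1.90

Ordinary method of slices: FS = Σ[c'·Δl_i + (W_i cosα_i)·tanφ'] / Σ W_i sinα_i, with Δl_i = b_i / cosα_i.
Slice 1: Δl = 2.3/cos0.1° = 2.300 m; N'_1 = 81·cos0.1° = 81.0; c'Δl = 20.24; W sinα = 0.1
Slice 2: Δl = 2.7/cos9.5° = 2.738 m; N'_2 = 288·cos9.5° = 284.1; c'Δl = 24.09; W sinα = 47.5
Slice 3: Δl = 1.6/cos17.9° = 1.681 m; N'_3 = 198·cos17.9° = 188.4; c'Δl = 14.80; W sinα = 60.9
Slice 4: Δl = 1.2/cos23.5° = 1.309 m; N'_4 = 137·cos23.5° = 125.6; c'Δl = 11.52; W sinα = 54.6
Slice 5: Δl = 2.8/cos32.0° = 3.302 m; N'_5 = 266·cos32.0° = 225.6; c'Δl = 29.05; W sinα = 141.0
Slice 6: Δl = 1.3/cos41.6° = 1.738 m; N'_6 = 87·cos41.6° = 65.1; c'Δl = 15.30; W sinα = 57.8
Slice 7: Δl = 2.4/cos51.7° = 3.872 m; N'_7 = 76·cos51.7° = 47.1; c'Δl = 34.08; W sinα = 59.6
Σc'Δl = 149.1 kN/m; ΣN' = 1016.8 kN/m; ΣW sinα = 421.5 kN/m
Resisting = 149.1 + 1016.8·tan32.7° = 149.1 + 652.8 = 801.9 kN/m
FS = 801.9 / 421.5 = 1.902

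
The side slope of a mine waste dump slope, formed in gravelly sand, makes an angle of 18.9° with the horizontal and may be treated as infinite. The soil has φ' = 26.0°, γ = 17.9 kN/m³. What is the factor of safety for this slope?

For a dry cohesionless infinite slope the factor of safety is FS = tanφ' / tanβ.
FS = tan26.0° / tan18.9° = 0.4877 / 0.3424 = 1.425

FS = 1.42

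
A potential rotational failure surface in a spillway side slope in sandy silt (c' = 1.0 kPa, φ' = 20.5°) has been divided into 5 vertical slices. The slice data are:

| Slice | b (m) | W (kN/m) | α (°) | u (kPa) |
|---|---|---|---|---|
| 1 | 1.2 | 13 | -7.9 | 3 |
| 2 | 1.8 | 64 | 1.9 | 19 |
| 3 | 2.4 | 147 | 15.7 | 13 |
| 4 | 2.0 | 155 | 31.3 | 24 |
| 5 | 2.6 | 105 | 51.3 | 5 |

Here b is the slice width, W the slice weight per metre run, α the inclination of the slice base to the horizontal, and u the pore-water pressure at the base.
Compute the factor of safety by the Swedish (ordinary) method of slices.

Ordinary method of slices: FS = Σ[c'·Δl_i + (W_i cosα_i − u_i·Δl_i)·tanφ'] / Σ W_i sinα_i, with Δl_i = b_i / cosα_i.
Slice 1: Δl = 1.2/cos(-7.9°) = 1.211 m; N'_1 = 13·cos(-7.9°) − 3·1.211 = 9.2; c'Δl = 1.21; W sinα = -1.8
Slice 2: Δl = 1.8/cos1.9° = 1.801 m; N'_2 = 64·cos1.9° − 19·1.801 = 29.7; c'Δl = 1.80; W sinα = 2.1
Slice 3: Δl = 2.4/cos15.7° = 2.493 m; N'_3 = 147·cos15.7° − 13·2.493 = 109.1; c'Δl = 2.49; W sinα = 39.8
Slice 4: Δl = 2.0/cos31.3° = 2.341 m; N'_4 = 155·cos31.3° − 24·2.341 = 76.3; c'Δl = 2.34; W sinα = 80.5
Slice 5: Δl = 2.6/cos51.3° = 4.158 m; N'_5 = 105·cos51.3° − 5·4.158 = 44.9; c'Δl = 4.16; W sinα = 81.9
Σc'Δl = 12.0 kN/m; ΣN' = 269.2 kN/m; ΣW sinα = 202.6 kN/m
Resisting = 12.0 + 269.2·tan20.5° = 12.0 + 100.7 = 112.7 kN/m
FS = 112.7 / 202.6 = 0.556

FS = 0.56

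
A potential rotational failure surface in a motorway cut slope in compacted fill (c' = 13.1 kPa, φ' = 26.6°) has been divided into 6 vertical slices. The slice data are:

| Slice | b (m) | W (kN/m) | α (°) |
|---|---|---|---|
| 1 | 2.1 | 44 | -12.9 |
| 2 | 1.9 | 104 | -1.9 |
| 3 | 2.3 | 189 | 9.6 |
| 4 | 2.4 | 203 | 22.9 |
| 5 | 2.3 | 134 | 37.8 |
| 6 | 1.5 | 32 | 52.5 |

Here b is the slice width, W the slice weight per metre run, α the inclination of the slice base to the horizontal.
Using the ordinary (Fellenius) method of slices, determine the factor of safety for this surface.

FS = 2.50

Ordinary method of slices: FS = Σ[c'·Δl_i + (W_i cosα_i)·tanφ'] / Σ W_i sinα_i, with Δl_i = b_i / cosα_i.
Slice 1: Δl = 2.1/cos(-12.9°) = 2.154 m; N'_1 = 44·cos(-12.9°) = 42.9; c'Δl = 28.22; W sinα = -9.8
Slice 2: Δl = 1.9/cos(-1.9°) = 1.901 m; N'_2 = 104·cos(-1.9°) = 103.9; c'Δl = 24.90; W sinα = -3.4
Slice 3: Δl = 2.3/cos9.6° = 2.333 m; N'_3 = 189·cos9.6° = 186.4; c'Δl = 30.56; W sinα = 31.5
Slice 4: Δl = 2.4/cos22.9° = 2.605 m; N'_4 = 203·cos22.9° = 187.0; c'Δl = 34.13; W sinα = 79.0
Slice 5: Δl = 2.3/cos37.8° = 2.911 m; N'_5 = 134·cos37.8° = 105.9; c'Δl = 38.13; W sinα = 82.1
Slice 6: Δl = 1.5/cos52.5° = 2.464 m; N'_6 = 32·cos52.5° = 19.5; c'Δl = 32.28; W sinα = 25.4
Σc'Δl = 188.2 kN/m; ΣN' = 645.5 kN/m; ΣW sinα = 204.8 kN/m
Resisting = 188.2 + 645.5·tan26.6° = 188.2 + 323.3 = 511.5 kN/m
FS = 511.5 / 204.8 = 2.498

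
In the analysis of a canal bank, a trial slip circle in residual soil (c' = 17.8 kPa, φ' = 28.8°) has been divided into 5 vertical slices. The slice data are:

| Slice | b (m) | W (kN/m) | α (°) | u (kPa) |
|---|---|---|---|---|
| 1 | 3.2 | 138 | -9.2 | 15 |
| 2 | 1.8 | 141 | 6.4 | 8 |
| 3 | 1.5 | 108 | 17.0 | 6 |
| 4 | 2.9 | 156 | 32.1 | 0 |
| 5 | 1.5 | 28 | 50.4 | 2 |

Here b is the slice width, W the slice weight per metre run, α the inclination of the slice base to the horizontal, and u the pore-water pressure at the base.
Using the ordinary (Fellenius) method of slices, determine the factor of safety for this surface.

Ordinary method of slices: FS = Σ[c'·Δl_i + (W_i cosα_i − u_i·Δl_i)·tanφ'] / Σ W_i sinα_i, with Δl_i = b_i / cosα_i.
Slice 1: Δl = 3.2/cos(-9.2°) = 3.242 m; N'_1 = 138·cos(-9.2°) − 15·3.242 = 87.6; c'Δl = 57.70; W sinα = -22.1
Slice 2: Δl = 1.8/cos6.4° = 1.811 m; N'_2 = 141·cos6.4° − 8·1.811 = 125.6; c'Δl = 32.24; W sinα = 15.7
Slice 3: Δl = 1.5/cos17.0° = 1.569 m; N'_3 = 108·cos17.0° − 6·1.569 = 93.9; c'Δl = 27.92; W sinα = 31.6
Slice 4: Δl = 2.9/cos32.1° = 3.423 m; N'_4 = 156·cos32.1° − 0·3.423 = 132.2; c'Δl = 60.94; W sinα = 82.9
Slice 5: Δl = 1.5/cos50.4° = 2.353 m; N'_5 = 28·cos50.4° − 2·2.353 = 13.1; c'Δl = 41.89; W sinα = 21.6
Σc'Δl = 220.7 kN/m; ΣN' = 452.4 kN/m; ΣW sinα = 129.7 kN/m
Resisting = 220.7 + 452.4·tan28.8° = 220.7 + 248.7 = 469.4 kN/m
FS = 469.4 / 129.7 = 3.619

FS = 3.62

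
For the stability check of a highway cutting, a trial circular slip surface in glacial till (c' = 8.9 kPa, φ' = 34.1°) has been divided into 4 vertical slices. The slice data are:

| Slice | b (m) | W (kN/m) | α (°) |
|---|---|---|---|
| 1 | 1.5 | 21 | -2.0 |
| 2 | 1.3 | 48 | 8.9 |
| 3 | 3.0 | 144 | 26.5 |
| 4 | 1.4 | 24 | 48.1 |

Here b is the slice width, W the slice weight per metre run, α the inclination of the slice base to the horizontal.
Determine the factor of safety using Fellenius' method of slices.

Ordinary method of slices: FS = Σ[c'·Δl_i + (W_i cosα_i)·tanφ'] / Σ W_i sinα_i, with Δl_i = b_i / cosα_i.
Slice 1: Δl = 1.5/cos(-2.0°) = 1.501 m; N'_1 = 21·cos(-2.0°) = 21.0; c'Δl = 13.36; W sinα = -0.7
Slice 2: Δl = 1.3/cos8.9° = 1.316 m; N'_2 = 48·cos8.9° = 47.4; c'Δl = 11.71; W sinα = 7.4
Slice 3: Δl = 3.0/cos26.5° = 3.352 m; N'_3 = 144·cos26.5° = 128.9; c'Δl = 29.83; W sinα = 64.3
Slice 4: Δl = 1.4/cos48.1° = 2.096 m; N'_4 = 24·cos48.1° = 16.0; c'Δl = 18.66; W sinα = 17.9
Σc'Δl = 73.6 kN/m; ΣN' = 213.3 kN/m; ΣW sinα = 88.8 kN/m
Resisting = 73.6 + 213.3·tan34.1° = 73.6 + 144.4 = 218.0 kN/m
FS = 218.0 / 88.8 = 2.454

FS = 2.45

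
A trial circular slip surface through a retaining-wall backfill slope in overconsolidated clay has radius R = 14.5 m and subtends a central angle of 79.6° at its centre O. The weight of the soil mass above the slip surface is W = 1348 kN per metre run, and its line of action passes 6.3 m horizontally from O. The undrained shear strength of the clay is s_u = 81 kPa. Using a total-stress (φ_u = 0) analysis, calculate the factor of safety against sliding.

Taking moments about the centre O, the resisting moment is provided by the undrained shear strength acting along the arc:
Arc length L_a = R·θ = 14.5·(79.6°·π/180) = 14.5·1.3893 = 20.14 m
M_R = s_u·L_a·R = 81·20.14·14.5 = 23659.8 kN·m/m
M_D = W·d = 1348·6.3 = 8492.4 kN·m/m
FS = M_R / M_D = 23659.8 / 8492.4 = 2.786

FS = 2.79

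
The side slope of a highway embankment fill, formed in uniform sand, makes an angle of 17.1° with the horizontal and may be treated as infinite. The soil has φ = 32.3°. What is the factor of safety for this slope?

FS = 2.05

For a dry cohesionless infinite slope the factor of safety is FS = tanφ / tanβ.
FS = tan32.3° / tan17.1° = 0.6322 / 0.3076 = 2.055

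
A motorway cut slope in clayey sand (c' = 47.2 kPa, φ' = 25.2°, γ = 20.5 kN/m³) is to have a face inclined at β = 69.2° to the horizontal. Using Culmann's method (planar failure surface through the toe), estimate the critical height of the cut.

H_c = 27.76 m

Culmann's analysis gives the critical failure plane at α_cr = (β + φ')/2 = (69.2 + 25.2)/2 = 47.2°, and the critical height
H_c = (4c'/γ) · sinβ cosφ' / [1 − cos(β − φ')]
    = (4·47.2/20.5) · sin69.2°·cos25.2° / [1 − cos(44.0°)]
    = 9.210 · 0.9348·0.9048 / [1 − 0.7193]
    = 9.210 · 0.8459 / 0.2807
    = 27.76 m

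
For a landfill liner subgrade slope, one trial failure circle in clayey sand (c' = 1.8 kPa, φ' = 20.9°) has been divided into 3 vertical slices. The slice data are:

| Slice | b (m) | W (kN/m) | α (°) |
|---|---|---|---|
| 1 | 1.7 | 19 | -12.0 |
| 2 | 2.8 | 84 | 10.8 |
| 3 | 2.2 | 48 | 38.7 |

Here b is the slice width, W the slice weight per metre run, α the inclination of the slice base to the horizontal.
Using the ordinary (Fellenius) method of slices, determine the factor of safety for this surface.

FS = 1.58

Ordinary method of slices: FS = Σ[c'·Δl_i + (W_i cosα_i)·tanφ'] / Σ W_i sinα_i, with Δl_i = b_i / cosα_i.
Slice 1: Δl = 1.7/cos(-12.0°) = 1.738 m; N'_1 = 19·cos(-12.0°) = 18.6; c'Δl = 3.13; W sinα = -4.0
Slice 2: Δl = 2.8/cos10.8° = 2.850 m; N'_2 = 84·cos10.8° = 82.5; c'Δl = 5.13; W sinα = 15.7
Slice 3: Δl = 2.2/cos38.7° = 2.819 m; N'_3 = 48·cos38.7° = 37.5; c'Δl = 5.07; W sinα = 30.0
Σc'Δl = 13.3 kN/m; ΣN' = 138.6 kN/m; ΣW sinα = 41.8 kN/m
Resisting = 13.3 + 138.6·tan20.9° = 13.3 + 52.9 = 66.2 kN/m
FS = 66.2 / 41.8 = 1.585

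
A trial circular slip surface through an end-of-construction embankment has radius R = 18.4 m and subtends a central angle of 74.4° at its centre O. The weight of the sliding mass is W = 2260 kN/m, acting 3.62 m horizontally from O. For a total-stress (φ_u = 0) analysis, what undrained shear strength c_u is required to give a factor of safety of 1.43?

FS = c_u·L_a·R / (W·d), so c_u = FS·W·d / (L_a·R).
Arc length L_a = R·θ = 18.4·(74.4°·π/180) = 18.4·1.2985 = 23.89 m
c_u = 1.43·2260·3.62 / (23.89·18.4) = 11699.1 / 439.63 = 26.61 kPa

c_u = 26.6 kPa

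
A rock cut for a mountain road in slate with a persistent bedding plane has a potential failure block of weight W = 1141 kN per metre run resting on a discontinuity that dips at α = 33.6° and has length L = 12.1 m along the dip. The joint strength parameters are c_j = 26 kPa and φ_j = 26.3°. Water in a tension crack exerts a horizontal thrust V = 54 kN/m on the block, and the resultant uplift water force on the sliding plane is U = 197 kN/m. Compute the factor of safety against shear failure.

Resolving the block weight along and normal to the plane and applying the Mohr–Coulomb strength on the joint:
N' = W cosα − U − V sinα = 1141·cos33.6° − 197 − 54·sin33.6° = 723.5 kN/m
Driving force T = W sinα + V cosα = 1141·sin33.6° + 54·cos33.6° = 676.4 kN/m
Resisting force R = c_j·L + N'·tanφ_j = 26·12.1 + 723.5·tan26.3° = 314.6 + 357.6 = 672.2 kN/m
FS = R / T = 672.2 / 676.4 = 0.994

FS = 0.99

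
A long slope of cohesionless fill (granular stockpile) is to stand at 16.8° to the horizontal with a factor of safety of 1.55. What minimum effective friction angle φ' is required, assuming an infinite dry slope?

FS = tanφ'/tanβ ⇒ tanφ' = FS · tanβ = 1.55 · tan16.8° = 0.4680
φ' = arctan(0.4680) = 25.08°

φ' = 25.1°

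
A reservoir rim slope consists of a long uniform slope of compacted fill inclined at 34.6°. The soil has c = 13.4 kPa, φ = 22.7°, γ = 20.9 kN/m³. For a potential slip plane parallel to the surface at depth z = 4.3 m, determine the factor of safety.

For an infinite slope with a slip plane parallel to the surface (no pore pressure): FS = [c + γz cos²β tanφ] / [γz sinβ cosβ].
γz = 20.9·4.3 = 89.87 kN/m²
Numerator = 13.4 + 89.87·cos²34.6°·tan22.7° = 13.4 + 89.87·0.6776·0.4183 = 38.872 kPa
Denominator = 89.87·sin34.6°·cos34.6° = 89.87·0.5678·0.8231 = 42.006 kPa
FS = 38.872 / 42.006 = 0.925

FS = 0.93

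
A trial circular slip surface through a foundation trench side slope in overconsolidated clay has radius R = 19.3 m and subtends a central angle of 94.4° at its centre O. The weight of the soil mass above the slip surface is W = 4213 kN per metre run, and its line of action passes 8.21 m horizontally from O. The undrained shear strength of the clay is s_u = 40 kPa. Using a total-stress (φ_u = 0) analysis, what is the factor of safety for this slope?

FS = 0.71

Taking moments about the centre O, the resisting moment is provided by the undrained shear strength acting along the arc:
Arc length L_a = R·θ = 19.3·(94.4°·π/180) = 19.3·1.6476 = 31.80 m
M_R = s_u·L_a·R = 40·31.80·19.3 = 24548.4 kN·m/m
M_D = W·d = 4213·8.21 = 34588.7 kN·m/m
FS = M_R / M_D = 24548.4 / 34588.7 = 0.710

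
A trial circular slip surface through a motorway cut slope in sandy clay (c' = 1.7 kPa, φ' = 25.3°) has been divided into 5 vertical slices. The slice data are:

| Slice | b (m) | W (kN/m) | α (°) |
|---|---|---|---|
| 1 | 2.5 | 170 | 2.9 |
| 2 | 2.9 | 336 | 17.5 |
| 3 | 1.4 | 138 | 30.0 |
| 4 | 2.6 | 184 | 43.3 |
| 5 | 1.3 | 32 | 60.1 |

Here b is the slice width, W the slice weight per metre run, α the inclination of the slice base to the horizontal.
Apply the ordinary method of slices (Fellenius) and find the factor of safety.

Ordinary method of slices: FS = Σ[c'·Δl_i + (W_i cosα_i)·tanφ'] / Σ W_i sinα_i, with Δl_i = b_i / cosα_i.
Slice 1: Δl = 2.5/cos2.9° = 2.503 m; N'_1 = 170·cos2.9° = 169.8; c'Δl = 4.26; W sinα = 8.6
Slice 2: Δl = 2.9/cos17.5° = 3.041 m; N'_2 = 336·cos17.5° = 320.4; c'Δl = 5.17; W sinα = 101.0
Slice 3: Δl = 1.4/cos30.0° = 1.617 m; N'_3 = 138·cos30.0° = 119.5; c'Δl = 2.75; W sinα = 69.0
Slice 4: Δl = 2.6/cos43.3° = 3.573 m; N'_4 = 184·cos43.3° = 133.9; c'Δl = 6.07; W sinα = 126.2
Slice 5: Δl = 1.3/cos60.1° = 2.608 m; N'_5 = 32·cos60.1° = 16.0; c'Δl = 4.43; W sinα = 27.7
Σc'Δl = 22.7 kN/m; ΣN' = 759.6 kN/m; ΣW sinα = 332.6 kN/m
Resisting = 22.7 + 759.6·tan25.3° = 22.7 + 359.1 = 381.7 kN/m
FS = 381.7 / 332.6 = 1.148

FS = 1.15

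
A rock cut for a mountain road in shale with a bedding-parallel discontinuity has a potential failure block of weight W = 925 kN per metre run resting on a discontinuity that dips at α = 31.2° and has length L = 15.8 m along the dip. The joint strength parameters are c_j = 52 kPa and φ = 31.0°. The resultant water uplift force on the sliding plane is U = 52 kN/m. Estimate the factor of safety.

FS = 2.64

Resolving the block weight along and normal to the plane and applying the Mohr–Coulomb strength on the joint:
N' = W cosα − U = 925·cos31.2° − 52 = 739.2 kN/m
Driving force T = W sinα = 925·sin31.2° = 479.2 kN/m
Resisting force R = c_j·L + N'·tanφ = 52·15.8 + 739.2·tan31.0° = 821.6 + 444.2 = 1265.8 kN/m
FS = R / T = 1265.8 / 479.2 = 2.642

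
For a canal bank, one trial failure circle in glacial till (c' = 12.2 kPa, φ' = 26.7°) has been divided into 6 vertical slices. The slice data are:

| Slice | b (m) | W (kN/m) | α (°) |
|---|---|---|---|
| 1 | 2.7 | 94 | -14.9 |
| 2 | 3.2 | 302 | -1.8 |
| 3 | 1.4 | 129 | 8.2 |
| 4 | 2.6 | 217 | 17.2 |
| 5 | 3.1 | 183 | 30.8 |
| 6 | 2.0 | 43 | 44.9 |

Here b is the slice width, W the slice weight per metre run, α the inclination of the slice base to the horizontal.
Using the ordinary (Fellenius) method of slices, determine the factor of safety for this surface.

FS = 3.83

Ordinary method of slices: FS = Σ[c'·Δl_i + (W_i cosα_i)·tanφ'] / Σ W_i sinα_i, with Δl_i = b_i / cosα_i.
Slice 1: Δl = 2.7/cos(-14.9°) = 2.794 m; N'_1 = 94·cos(-14.9°) = 90.8; c'Δl = 34.09; W sinα = -24.2
Slice 2: Δl = 3.2/cos(-1.8°) = 3.202 m; N'_2 = 302·cos(-1.8°) = 301.9; c'Δl = 39.06; W sinα = -9.5
Slice 3: Δl = 1.4/cos8.2° = 1.414 m; N'_3 = 129·cos8.2° = 127.7; c'Δl = 17.26; W sinα = 18.4
Slice 4: Δl = 2.6/cos17.2° = 2.722 m; N'_4 = 217·cos17.2° = 207.3; c'Δl = 33.20; W sinα = 64.2
Slice 5: Δl = 3.1/cos30.8° = 3.609 m; N'_5 = 183·cos30.8° = 157.2; c'Δl = 44.03; W sinα = 93.7
Slice 6: Δl = 2.0/cos44.9° = 2.824 m; N'_6 = 43·cos44.9° = 30.5; c'Δl = 34.45; W sinα = 30.4
Σc'Δl = 202.1 kN/m; ΣN' = 915.3 kN/m; ΣW sinα = 173.0 kN/m
Resisting = 202.1 + 915.3·tan26.7° = 202.1 + 460.4 = 662.4 kN/m
FS = 662.4 / 173.0 = 3.830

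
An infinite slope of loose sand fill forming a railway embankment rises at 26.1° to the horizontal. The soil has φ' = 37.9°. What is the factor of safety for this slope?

FS = 1.59

For a dry cohesionless infinite slope the factor of safety is FS = tanφ' / tanβ.
FS = tan37.9° / tan26.1° = 0.7785 / 0.4899 = 1.589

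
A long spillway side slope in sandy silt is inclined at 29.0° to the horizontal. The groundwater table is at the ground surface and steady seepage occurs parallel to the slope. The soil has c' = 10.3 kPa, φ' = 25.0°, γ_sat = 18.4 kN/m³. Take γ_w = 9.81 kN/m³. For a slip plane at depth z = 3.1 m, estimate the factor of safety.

FS = 0.82

With seepage parallel to the slope and the water table at the surface, the effective normal stress on the slip plane uses the buoyant unit weight γ' = γ_sat − γ_w while the driving shear stress uses γ_sat:
FS = [c' + γ' z cos²β tanφ'] / [γ_sat z sinβ cosβ]
γ' = 18.4 − 9.81 = 8.59 kN/m³
Numerator = 10.3 + 8.59·3.1·cos²29.0°·tan25.0° = 10.3 + 8.59·3.1·0.7650·0.4663 = 19.799 kPa
Denominator = 18.4·3.1·sin29.0°·cos29.0° = 18.4·3.1·0.4848·0.8746 = 24.186 kPa
FS = 19.799 / 24.186 = 0.819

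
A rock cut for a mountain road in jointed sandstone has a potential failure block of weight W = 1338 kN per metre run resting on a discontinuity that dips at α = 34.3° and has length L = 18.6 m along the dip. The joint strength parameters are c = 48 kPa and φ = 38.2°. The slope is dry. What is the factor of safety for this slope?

FS = 2.34

Resolving the block weight along and normal to the plane and applying the Mohr–Coulomb strength on the joint:
N' = W cosα = 1338·cos34.3° = 1105.3 kN/m
Driving force T = W sinα = 1338·sin34.3° = 754.0 kN/m
Resisting force R = c·L + N'·tanφ = 48·18.6 + 1105.3·tan38.2° = 892.8 + 869.8 = 1762.6 kN/m
FS = R / T = 1762.6 / 754.0 = 2.338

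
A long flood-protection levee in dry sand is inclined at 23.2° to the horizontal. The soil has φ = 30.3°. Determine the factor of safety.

FS = 1.36

For a dry cohesionless infinite slope the factor of safety is FS = tanφ / tanβ.
FS = tan30.3° / tan23.2° = 0.5844 / 0.4286 = 1.363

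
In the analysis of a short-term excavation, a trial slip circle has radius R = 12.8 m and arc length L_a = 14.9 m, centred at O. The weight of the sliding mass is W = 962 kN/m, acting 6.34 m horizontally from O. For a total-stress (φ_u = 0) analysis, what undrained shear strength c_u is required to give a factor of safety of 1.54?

c_u = 49.2 kPa

FS = c_u·L_a·R / (W·d), so c_u = FS·W·d / (L_a·R).
c_u = 1.54·962·6.34 / (14.90·12.8) = 9392.6 / 190.72 = 49.25 kPa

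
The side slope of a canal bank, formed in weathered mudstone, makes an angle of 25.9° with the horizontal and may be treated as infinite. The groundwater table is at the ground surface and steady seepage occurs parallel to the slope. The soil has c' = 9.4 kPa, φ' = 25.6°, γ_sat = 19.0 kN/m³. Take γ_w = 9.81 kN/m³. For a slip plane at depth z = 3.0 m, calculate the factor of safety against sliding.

FS = 0.90

With seepage parallel to the slope and the water table at the surface, the effective normal stress on the slip plane uses the buoyant unit weight γ' = γ_sat − γ_w while the driving shear stress uses γ_sat:
FS = [c' + γ' z cos²β tanφ'] / [γ_sat z sinβ cosβ]
γ' = 19.0 − 9.81 = 9.19 kN/m³
Numerator = 9.4 + 9.19·3.0·cos²25.9°·tan25.6° = 9.4 + 9.19·3.0·0.8092·0.4791 = 20.089 kPa
Denominator = 19.0·3.0·sin25.9°·cos25.9° = 19.0·3.0·0.4368·0.8996 = 22.397 kPa
FS = 20.089 / 22.397 = 0.897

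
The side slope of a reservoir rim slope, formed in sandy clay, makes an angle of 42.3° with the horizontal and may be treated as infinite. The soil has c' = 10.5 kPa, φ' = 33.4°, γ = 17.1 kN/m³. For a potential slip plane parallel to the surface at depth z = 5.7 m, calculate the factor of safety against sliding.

For an infinite slope with a slip plane parallel to the surface (no pore pressure): FS = [c' + γz cos²β tanφ'] / [γz sinβ cosβ].
γz = 17.1·5.7 = 97.47 kN/m²
Numerator = 10.5 + 97.47·cos²42.3°·tan33.4° = 10.5 + 97.47·0.5471·0.6594 = 45.659 kPa
Denominator = 97.47·sin42.3°·cos42.3° = 97.47·0.6730·0.7396 = 48.519 kPa
FS = 45.659 / 48.519 = 0.941

FS = 0.94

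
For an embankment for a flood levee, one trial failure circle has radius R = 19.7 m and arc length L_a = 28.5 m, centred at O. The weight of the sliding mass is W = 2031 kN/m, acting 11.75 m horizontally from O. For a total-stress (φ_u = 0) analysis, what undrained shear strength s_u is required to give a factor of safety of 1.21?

s_u = 51.4 kPa

FS = s_u·L_a·R / (W·d), so s_u = FS·W·d / (L_a·R).
s_u = 1.21·2031·11.75 / (28.50·19.7) = 28875.7 / 561.45 = 51.43 kPa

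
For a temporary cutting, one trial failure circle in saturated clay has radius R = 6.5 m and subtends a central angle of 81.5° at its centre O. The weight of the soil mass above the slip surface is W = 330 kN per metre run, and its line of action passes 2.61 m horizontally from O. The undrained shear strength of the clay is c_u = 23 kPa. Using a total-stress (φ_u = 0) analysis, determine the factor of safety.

FS = 1.60

Taking moments about the centre O, the resisting moment is provided by the undrained shear strength acting along the arc:
Arc length L_a = R·θ = 6.5·(81.5°·π/180) = 6.5·1.4224 = 9.25 m
M_R = c_u·L_a·R = 23·9.25·6.5 = 1382.3 kN·m/m
M_D = W·d = 330·2.61 = 861.3 kN·m/m
FS = M_R / M_D = 1382.3 / 861.3 = 1.605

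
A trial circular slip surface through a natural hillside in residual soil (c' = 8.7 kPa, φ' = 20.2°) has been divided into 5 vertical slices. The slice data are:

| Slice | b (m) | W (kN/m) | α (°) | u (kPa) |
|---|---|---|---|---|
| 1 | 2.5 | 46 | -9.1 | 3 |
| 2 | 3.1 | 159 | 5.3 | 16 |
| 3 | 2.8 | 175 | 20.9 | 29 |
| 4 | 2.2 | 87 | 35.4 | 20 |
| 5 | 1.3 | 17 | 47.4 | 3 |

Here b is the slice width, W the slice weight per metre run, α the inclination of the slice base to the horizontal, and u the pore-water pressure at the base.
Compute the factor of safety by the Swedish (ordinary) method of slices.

Ordinary method of slices: FS = Σ[c'·Δl_i + (W_i cosα_i − u_i·Δl_i)·tanφ'] / Σ W_i sinα_i, with Δl_i = b_i / cosα_i.
Slice 1: Δl = 2.5/cos(-9.1°) = 2.532 m; N'_1 = 46·cos(-9.1°) − 3·2.532 = 37.8; c'Δl = 22.03; W sinα = -7.3
Slice 2: Δl = 3.1/cos5.3° = 3.113 m; N'_2 = 159·cos5.3° − 16·3.113 = 108.5; c'Δl = 27.09; W sinα = 14.7
Slice 3: Δl = 2.8/cos20.9° = 2.997 m; N'_3 = 175·cos20.9° − 29·2.997 = 76.6; c'Δl = 26.08; W sinα = 62.4
Slice 4: Δl = 2.2/cos35.4° = 2.699 m; N'_4 = 87·cos35.4° − 20·2.699 = 16.9; c'Δl = 23.48; W sinα = 50.4
Slice 5: Δl = 1.3/cos47.4° = 1.921 m; N'_5 = 17·cos47.4° − 3·1.921 = 5.7; c'Δl = 16.71; W sinα = 12.5
Σc'Δl = 115.4 kN/m; ΣN' = 245.6 kN/m; ΣW sinα = 132.8 kN/m
Resisting = 115.4 + 245.6·tan20.2° = 115.4 + 90.4 = 205.7 kN/m
FS = 205.7 / 132.8 = 1.550

FS = 1.55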